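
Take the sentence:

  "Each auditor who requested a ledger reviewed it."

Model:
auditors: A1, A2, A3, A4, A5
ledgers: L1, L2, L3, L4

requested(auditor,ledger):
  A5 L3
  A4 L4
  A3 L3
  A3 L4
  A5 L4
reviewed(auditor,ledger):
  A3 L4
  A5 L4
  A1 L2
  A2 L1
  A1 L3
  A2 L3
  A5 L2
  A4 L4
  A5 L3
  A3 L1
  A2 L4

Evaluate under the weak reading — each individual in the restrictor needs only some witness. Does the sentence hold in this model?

True

"it" takes "a ledger" as antecedent — a donkey pronoun bound across the clause boundary.
Weak reading: every auditor a with some requested-ledger has at least one requested-ledger l such that reviewed(a,l).
Per auditor: A3:✓  A4:✓  A5:✓
Every auditor in the restrictor has a witness.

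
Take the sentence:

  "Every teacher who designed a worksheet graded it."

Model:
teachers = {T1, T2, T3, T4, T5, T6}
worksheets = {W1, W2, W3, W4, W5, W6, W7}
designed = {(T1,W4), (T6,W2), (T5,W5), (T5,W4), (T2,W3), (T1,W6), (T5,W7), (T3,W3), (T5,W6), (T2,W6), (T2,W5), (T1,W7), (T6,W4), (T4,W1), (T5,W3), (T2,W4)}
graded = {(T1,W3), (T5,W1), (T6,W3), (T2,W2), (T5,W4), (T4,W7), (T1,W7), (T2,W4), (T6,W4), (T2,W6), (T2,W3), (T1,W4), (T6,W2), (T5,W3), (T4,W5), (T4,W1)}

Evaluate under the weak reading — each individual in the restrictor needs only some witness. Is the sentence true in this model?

"it" takes "a worksheet" as antecedent — a donkey pronoun bound across the clause boundary.
Weak reading: every teacher t with some designed-worksheet has at least one designed-worksheet w such that graded(t,w).
Per teacher: T1:✓  T2:✓  T3:✗  T4:✓  T5:✓  T6:✓
T3 has no witness among its designed-worksheets.

False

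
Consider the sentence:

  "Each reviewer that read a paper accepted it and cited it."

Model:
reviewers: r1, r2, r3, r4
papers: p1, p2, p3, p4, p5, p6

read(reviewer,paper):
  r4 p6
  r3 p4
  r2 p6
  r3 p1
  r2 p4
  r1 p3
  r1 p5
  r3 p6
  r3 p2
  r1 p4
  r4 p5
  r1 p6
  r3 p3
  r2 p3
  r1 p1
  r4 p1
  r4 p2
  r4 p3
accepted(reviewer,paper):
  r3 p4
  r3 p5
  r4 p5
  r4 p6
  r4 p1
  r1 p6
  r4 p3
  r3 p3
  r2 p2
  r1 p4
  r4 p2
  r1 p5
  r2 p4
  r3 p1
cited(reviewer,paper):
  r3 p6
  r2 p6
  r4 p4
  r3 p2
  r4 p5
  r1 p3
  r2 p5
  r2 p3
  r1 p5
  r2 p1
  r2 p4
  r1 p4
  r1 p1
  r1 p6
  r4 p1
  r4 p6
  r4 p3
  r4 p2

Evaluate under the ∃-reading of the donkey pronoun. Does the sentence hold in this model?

"it" takes "a paper" as antecedent — a donkey pronoun bound across the clause boundary.
Weak reading: every reviewer r with some read-paper has at least one read-paper p such that accepted(r,p) ∧ cited(r,p).
Per reviewer: r1:✓  r2:✓  r3:✗  r4:✓
r3 has no witness among its read-papers.

False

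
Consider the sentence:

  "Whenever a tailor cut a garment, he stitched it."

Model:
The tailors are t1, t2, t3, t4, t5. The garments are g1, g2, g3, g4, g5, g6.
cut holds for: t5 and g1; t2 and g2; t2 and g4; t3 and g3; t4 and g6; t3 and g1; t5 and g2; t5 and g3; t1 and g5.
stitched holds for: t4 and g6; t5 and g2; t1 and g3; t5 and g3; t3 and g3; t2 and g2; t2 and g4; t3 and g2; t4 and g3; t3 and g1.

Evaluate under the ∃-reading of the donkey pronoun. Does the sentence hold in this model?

False

"it" takes "a garment" as antecedent — a donkey pronoun bound across the clause boundary.
Weak reading: every tailor t with some cut-garment has at least one cut-garment g such that stitched(t,g).
Per tailor: t1:✗  t2:✓  t3:✓  t4:✓  t5:✓
t1 has no witness among its cut-garments.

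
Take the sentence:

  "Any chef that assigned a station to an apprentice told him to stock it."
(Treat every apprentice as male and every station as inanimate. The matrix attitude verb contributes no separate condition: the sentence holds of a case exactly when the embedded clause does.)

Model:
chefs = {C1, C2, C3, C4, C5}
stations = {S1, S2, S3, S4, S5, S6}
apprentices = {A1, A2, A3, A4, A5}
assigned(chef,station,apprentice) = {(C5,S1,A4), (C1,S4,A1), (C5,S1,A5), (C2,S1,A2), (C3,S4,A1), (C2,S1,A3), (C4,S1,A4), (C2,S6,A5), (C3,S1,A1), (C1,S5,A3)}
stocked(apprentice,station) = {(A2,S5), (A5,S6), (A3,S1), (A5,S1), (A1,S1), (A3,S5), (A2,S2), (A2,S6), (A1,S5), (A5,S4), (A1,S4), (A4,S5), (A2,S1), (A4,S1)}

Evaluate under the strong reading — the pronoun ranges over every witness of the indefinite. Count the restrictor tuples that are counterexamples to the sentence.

0

"him" takes "an apprentice" as antecedent and "it" takes "a station"; both are donkey pronouns co-varying with the restrictor.
Strong reading: for every (c,s,a) with assigned(c,s,a), stocked(a,s).
Restrictor triples: (C1,S4,A1)→stocked(A1,S4) ✓  (C1,S5,A3)→stocked(A3,S5) ✓  (C2,S1,A2)→stocked(A2,S1) ✓  (C2,S1,A3)→stocked(A3,S1) ✓  (C2,S6,A5)→stocked(A5,S6) ✓  (C3,S1,A1)→stocked(A1,S1) ✓  (C3,S4,A1)→stocked(A1,S4) ✓  (C4,S1,A4)→stocked(A4,S1) ✓  (C5,S1,A4)→stocked(A4,S1) ✓  (C5,S1,A5)→stocked(A5,S1) ✓
Counterexamples (restrictor triples failing the scope): 0.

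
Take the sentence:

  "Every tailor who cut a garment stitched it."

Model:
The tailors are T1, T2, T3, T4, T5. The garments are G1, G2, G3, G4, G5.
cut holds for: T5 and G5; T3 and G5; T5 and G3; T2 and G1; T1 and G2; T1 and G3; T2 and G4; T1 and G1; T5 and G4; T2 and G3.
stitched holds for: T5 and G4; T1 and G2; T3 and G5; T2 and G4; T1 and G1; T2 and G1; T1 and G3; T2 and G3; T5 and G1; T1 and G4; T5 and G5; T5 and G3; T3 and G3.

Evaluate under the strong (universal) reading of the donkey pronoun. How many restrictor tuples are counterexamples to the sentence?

"it" takes "a garment" as antecedent — a donkey pronoun bound across the clause boundary.
Strong reading: for every (t,g) with cut(t,g), stitched(t,g).
Restrictor pairs: (T1,G1) ✓  (T1,G2) ✓  (T1,G3) ✓  (T2,G1) ✓  (T2,G3) ✓  (T2,G4) ✓  (T3,G5) ✓  (T5,G3) ✓  (T5,G4) ✓  (T5,G5) ✓
Counterexamples (restrictor pairs failing the scope): 0.

0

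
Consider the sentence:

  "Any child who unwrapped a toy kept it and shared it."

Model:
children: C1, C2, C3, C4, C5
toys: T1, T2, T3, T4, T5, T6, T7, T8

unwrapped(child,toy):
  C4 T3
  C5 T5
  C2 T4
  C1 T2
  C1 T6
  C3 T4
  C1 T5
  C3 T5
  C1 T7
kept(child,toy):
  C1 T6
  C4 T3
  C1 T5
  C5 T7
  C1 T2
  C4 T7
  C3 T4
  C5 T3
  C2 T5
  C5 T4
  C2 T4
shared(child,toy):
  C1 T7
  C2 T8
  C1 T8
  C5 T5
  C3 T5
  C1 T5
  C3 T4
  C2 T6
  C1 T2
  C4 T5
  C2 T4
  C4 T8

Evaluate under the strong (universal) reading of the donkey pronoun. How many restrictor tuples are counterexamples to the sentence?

"it" takes "a toy" as antecedent — a donkey pronoun bound across the clause boundary.
Strong reading: for every (c,t) with unwrapped(c,t), kept(c,t) ∧ shared(c,t).
Restrictor pairs: (C1,T2) ✓  (C1,T5) ✓  (C1,T6) ✗  (C1,T7) ✗  (C2,T4) ✓  (C3,T4) ✓  (C3,T5) ✗  (C4,T3) ✗  (C5,T5) ✗
Counterexamples (restrictor pairs failing the scope): 5.

5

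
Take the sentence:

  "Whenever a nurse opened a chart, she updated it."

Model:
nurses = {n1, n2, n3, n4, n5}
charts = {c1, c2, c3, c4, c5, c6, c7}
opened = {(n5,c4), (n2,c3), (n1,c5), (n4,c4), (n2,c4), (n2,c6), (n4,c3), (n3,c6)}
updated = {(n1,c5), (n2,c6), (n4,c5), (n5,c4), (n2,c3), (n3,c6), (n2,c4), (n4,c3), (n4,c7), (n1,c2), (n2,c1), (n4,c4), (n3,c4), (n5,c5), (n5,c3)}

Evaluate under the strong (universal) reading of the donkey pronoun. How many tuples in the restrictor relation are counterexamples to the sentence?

0

"it" takes "a chart" as antecedent — a donkey pronoun bound across the clause boundary.
Strong reading: for every (n,c) with opened(n,c), updated(n,c).
Restrictor pairs: (n1,c5) ✓  (n2,c3) ✓  (n2,c4) ✓  (n2,c6) ✓  (n3,c6) ✓  (n4,c3) ✓  (n4,c4) ✓  (n5,c4) ✓
Counterexamples (restrictor pairs failing the scope): 0.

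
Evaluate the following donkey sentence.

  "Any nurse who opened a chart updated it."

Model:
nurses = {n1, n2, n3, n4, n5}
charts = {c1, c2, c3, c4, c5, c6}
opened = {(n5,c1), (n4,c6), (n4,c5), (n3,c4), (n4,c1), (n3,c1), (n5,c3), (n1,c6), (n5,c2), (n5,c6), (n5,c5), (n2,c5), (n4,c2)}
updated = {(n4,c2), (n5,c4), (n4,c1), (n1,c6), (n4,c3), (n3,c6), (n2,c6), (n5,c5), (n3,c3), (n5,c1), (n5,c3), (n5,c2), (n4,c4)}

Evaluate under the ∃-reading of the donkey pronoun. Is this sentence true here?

False

"it" takes "a chart" as antecedent — a donkey pronoun bound across the clause boundary.
Weak reading: every nurse n with some opened-chart has at least one opened-chart c such that updated(n,c).
Per nurse: n1:✓  n2:✗  n3:✗  n4:✓  n5:✓
n2 has no witness among its opened-charts.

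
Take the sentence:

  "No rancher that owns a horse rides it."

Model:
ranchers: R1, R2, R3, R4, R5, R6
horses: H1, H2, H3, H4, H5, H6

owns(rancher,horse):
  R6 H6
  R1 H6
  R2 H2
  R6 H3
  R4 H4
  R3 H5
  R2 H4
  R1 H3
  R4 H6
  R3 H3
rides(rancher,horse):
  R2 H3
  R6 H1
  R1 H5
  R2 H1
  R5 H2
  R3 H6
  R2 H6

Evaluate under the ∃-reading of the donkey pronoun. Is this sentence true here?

True

"it" takes "a horse" as antecedent — a donkey pronoun bound across the clause boundary.
Truth condition: for no (r,h) with owns(r,h) does rides(r,h) hold.
Restrictor pairs — does the scope hold? (R1,H3):fails  (R1,H6):fails  (R2,H2):fails  (R2,H4):fails  (R3,H3):fails  (R3,H5):fails  (R4,H4):fails  (R4,H6):fails  (R6,H3):fails  (R6,H6):fails
Scope holds for no restrictor pair, so the sentence is true.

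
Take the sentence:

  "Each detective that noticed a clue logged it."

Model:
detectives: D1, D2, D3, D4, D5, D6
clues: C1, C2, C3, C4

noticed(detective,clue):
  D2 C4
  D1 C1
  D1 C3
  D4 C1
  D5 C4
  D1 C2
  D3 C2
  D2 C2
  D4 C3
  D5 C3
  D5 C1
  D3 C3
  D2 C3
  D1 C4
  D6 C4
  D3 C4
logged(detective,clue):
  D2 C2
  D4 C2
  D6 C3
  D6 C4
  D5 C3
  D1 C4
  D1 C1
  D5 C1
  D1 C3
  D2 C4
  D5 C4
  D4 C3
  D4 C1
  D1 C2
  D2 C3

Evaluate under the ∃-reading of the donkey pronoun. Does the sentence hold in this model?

False

"it" takes "a clue" as antecedent — a donkey pronoun bound across the clause boundary.
Weak reading: every detective d with some noticed-clue has at least one noticed-clue c such that logged(d,c).
Per detective: D1:✓  D2:✓  D3:✗  D4:✓  D5:✓  D6:✓
D3 has no witness among its noticed-clues.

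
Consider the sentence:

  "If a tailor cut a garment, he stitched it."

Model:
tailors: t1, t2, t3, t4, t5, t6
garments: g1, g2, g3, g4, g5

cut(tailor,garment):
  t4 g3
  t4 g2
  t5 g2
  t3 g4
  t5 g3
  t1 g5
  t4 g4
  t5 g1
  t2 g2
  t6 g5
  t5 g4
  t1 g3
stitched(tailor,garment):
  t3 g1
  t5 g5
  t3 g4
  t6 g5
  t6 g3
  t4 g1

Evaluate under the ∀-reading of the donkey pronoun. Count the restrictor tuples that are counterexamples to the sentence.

"it" takes "a garment" as antecedent — a donkey pronoun bound across the clause boundary.
Strong reading: for every (t,g) with cut(t,g), stitched(t,g).
Restrictor pairs: (t1,g3) ✗  (t1,g5) ✗  (t2,g2) ✗  (t3,g4) ✓  (t4,g2) ✗  (t4,g3) ✗  (t4,g4) ✗  (t5,g1) ✗  (t5,g2) ✗  (t5,g3) ✗  (t5,g4) ✗  (t6,g5) ✓
Counterexamples (restrictor pairs failing the scope): 10.

10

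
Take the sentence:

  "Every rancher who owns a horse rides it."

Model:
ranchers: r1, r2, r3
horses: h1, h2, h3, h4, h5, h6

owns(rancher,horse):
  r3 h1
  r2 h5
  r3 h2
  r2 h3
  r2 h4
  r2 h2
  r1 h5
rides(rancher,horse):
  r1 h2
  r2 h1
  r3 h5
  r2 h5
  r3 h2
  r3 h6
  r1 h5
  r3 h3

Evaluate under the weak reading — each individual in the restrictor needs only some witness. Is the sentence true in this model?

"it" takes "a horse" as antecedent — a donkey pronoun bound across the clause boundary.
Weak reading: every rancher r with some owns-horse has at least one owns-horse h such that rides(r,h).
Per rancher: r1:✓  r2:✓  r3:✓
Every rancher in the restrictor has a witness.

True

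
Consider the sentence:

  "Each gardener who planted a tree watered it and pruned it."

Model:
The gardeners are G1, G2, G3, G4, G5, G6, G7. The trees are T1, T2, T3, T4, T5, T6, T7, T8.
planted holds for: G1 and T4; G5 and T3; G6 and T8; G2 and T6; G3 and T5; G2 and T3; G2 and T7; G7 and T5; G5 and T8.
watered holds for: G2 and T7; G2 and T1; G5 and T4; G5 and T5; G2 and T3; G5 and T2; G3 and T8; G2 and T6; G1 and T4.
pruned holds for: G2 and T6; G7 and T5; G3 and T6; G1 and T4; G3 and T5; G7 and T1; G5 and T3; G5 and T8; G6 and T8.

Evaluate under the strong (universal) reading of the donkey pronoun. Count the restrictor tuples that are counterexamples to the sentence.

"it" takes "a tree" as antecedent — a donkey pronoun bound across the clause boundary.
Strong reading: for every (g,t) with planted(g,t), watered(g,t) ∧ pruned(g,t).
Restrictor pairs: (G1,T4) ✓  (G2,T3) ✗  (G2,T6) ✓  (G2,T7) ✗  (G3,T5) ✗  (G5,T3) ✗  (G5,T8) ✗  (G6,T8) ✗  (G7,T5) ✗
Counterexamples (restrictor pairs failing the scope): 7.

7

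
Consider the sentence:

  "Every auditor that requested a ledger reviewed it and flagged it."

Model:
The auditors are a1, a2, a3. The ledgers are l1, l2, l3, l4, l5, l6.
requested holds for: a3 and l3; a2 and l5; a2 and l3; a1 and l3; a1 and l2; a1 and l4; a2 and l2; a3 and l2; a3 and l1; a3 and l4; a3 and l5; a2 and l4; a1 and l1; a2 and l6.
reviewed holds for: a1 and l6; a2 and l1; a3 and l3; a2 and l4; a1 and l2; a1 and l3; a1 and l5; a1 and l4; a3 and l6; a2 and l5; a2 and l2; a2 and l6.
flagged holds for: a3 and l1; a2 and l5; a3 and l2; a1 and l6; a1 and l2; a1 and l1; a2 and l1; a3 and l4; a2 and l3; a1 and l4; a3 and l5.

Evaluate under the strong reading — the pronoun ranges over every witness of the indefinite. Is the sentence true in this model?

False

"it" takes "a ledger" as antecedent — a donkey pronoun bound across the clause boundary.
Strong reading: for every (a,l) with requested(a,l), reviewed(a,l) ∧ flagged(a,l).
Restrictor pairs: (a1,l1) ✗  (a1,l2) ✓  (a1,l3) ✗  (a1,l4) ✓  (a2,l2) ✗  (a2,l3) ✗  (a2,l4) ✗  (a2,l5) ✓  (a2,l6) ✗  (a3,l1) ✗  (a3,l2) ✗  (a3,l3) ✗  (a3,l4) ✗  (a3,l5) ✗
Counterexample: (a1,l1) is in requested but fails the scope.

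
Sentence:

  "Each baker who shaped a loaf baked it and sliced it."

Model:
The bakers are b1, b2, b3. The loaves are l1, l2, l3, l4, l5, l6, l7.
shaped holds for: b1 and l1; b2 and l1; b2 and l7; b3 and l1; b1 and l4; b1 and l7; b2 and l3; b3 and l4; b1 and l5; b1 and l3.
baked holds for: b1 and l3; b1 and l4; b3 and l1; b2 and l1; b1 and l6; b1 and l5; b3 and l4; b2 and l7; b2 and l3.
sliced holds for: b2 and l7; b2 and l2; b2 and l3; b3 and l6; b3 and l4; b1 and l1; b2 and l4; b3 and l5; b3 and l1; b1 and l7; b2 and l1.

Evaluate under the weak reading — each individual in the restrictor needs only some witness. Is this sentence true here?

False

"it" takes "a loaf" as antecedent — a donkey pronoun bound across the clause boundary.
Weak reading: every baker b with some shaped-loaf has at least one shaped-loaf l such that baked(b,l) ∧ sliced(b,l).
Per baker: b1:✗  b2:✓  b3:✓
b1 has no witness among its shaped-loaves.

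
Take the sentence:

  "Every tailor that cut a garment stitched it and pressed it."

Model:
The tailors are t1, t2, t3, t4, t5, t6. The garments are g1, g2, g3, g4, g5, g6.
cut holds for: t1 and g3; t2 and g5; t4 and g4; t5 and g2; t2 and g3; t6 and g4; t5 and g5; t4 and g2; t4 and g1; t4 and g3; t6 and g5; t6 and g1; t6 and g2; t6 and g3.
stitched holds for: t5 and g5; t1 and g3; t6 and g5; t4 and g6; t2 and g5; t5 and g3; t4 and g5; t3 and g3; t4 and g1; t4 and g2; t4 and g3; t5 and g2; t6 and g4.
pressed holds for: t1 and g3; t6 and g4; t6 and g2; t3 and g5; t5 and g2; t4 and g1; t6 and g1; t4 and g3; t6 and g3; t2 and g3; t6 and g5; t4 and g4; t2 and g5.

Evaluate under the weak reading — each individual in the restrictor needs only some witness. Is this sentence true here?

"it" takes "a garment" as antecedent — a donkey pronoun bound across the clause boundary.
Weak reading: every tailor t with some cut-garment has at least one cut-garment g such that stitched(t,g) ∧ pressed(t,g).
Per tailor: t1:✓  t2:✓  t4:✓  t5:✓  t6:✓
Every tailor in the restrictor has a witness.

True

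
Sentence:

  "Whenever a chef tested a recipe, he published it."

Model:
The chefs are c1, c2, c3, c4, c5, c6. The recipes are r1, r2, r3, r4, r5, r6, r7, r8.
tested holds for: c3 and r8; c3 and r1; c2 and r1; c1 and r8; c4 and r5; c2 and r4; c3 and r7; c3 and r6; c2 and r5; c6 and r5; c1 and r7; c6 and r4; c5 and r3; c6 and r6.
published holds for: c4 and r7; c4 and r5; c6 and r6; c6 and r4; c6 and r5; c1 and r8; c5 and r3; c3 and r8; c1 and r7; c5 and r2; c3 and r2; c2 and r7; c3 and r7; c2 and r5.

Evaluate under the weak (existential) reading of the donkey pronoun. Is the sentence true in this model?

"it" takes "a recipe" as antecedent — a donkey pronoun bound across the clause boundary.
Weak reading: every chef c with some tested-recipe has at least one tested-recipe r such that published(c,r).
Per chef: c1:✓  c2:✓  c3:✓  c4:✓  c5:✓  c6:✓
Every chef in the restrictor has a witness.

True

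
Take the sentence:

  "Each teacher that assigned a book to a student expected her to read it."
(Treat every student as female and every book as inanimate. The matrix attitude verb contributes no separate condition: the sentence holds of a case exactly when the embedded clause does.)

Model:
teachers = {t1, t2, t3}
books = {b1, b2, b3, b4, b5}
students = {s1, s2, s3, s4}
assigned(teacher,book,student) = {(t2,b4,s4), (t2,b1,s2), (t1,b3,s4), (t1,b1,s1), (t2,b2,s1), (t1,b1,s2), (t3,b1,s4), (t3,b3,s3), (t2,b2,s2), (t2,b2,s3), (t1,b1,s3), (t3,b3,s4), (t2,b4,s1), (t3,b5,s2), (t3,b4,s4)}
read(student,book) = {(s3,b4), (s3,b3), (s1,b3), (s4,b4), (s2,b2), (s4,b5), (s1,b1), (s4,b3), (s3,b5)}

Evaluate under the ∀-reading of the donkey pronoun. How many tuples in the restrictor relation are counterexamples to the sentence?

8

"her" takes "a student" as antecedent and "it" takes "a book"; both are donkey pronouns co-varying with the restrictor.
Strong reading: for every (t,b,s) with assigned(t,b,s), read(s,b).
Restrictor triples: (t1,b1,s1)→read(s1,b1) ✓  (t1,b1,s2)→read(s2,b1) ✗  (t1,b1,s3)→read(s3,b1) ✗  (t1,b3,s4)→read(s4,b3) ✓  (t2,b1,s2)→read(s2,b1) ✗  (t2,b2,s1)→read(s1,b2) ✗  (t2,b2,s2)→read(s2,b2) ✓  (t2,b2,s3)→read(s3,b2) ✗  (t2,b4,s1)→read(s1,b4) ✗  (t2,b4,s4)→read(s4,b4) ✓  (t3,b1,s4)→read(s4,b1) ✗  (t3,b3,s3)→read(s3,b3) ✓  (t3,b3,s4)→read(s4,b3) ✓  (t3,b4,s4)→read(s4,b4) ✓  (t3,b5,s2)→read(s2,b5) ✗
Counterexamples (restrictor triples failing the scope): 8.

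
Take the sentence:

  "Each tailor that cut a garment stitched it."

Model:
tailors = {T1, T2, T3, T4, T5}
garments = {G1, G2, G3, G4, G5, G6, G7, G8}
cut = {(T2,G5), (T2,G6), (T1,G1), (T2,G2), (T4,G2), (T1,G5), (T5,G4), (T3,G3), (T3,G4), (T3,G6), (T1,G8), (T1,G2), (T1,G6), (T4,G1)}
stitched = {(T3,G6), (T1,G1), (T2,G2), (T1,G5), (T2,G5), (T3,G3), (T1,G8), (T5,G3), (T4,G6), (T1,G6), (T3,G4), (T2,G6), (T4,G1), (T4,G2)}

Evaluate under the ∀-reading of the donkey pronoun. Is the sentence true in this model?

"it" takes "a garment" as antecedent — a donkey pronoun bound across the clause boundary.
Strong reading: for every (t,g) with cut(t,g), stitched(t,g).
Restrictor pairs: (T1,G1) ✓  (T1,G2) ✗  (T1,G5) ✓  (T1,G6) ✓  (T1,G8) ✓  (T2,G2) ✓  (T2,G5) ✓  (T2,G6) ✓  (T3,G3) ✓  (T3,G4) ✓  (T3,G6) ✓  (T4,G1) ✓  (T4,G2) ✓  (T5,G4) ✗
Counterexample: (T1,G2) is in cut but fails the scope.

False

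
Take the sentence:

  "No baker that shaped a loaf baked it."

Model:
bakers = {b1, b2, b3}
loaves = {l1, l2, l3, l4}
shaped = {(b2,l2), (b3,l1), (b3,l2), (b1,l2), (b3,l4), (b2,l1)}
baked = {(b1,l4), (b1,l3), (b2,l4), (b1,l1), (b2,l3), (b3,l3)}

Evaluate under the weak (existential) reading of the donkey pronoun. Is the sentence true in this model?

True

"it" takes "a loaf" as antecedent — a donkey pronoun bound across the clause boundary.
Truth condition: for no (b,l) with shaped(b,l) does baked(b,l) hold.
Restrictor pairs — does the scope hold? (b1,l2):fails  (b2,l1):fails  (b2,l2):fails  (b3,l1):fails  (b3,l2):fails  (b3,l4):fails
Scope holds for no restrictor pair, so the sentence is true.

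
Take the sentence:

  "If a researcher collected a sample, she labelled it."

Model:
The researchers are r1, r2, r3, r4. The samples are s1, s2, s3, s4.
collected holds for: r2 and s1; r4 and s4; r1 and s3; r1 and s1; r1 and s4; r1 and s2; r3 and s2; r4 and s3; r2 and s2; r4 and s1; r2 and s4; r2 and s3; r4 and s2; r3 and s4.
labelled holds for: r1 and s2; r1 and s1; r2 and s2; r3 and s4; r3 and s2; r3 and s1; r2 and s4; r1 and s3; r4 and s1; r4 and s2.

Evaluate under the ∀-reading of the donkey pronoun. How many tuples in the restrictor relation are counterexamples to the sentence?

"it" takes "a sample" as antecedent — a donkey pronoun bound across the clause boundary.
Strong reading: for every (r,s) with collected(r,s), labelled(r,s).
Restrictor pairs: (r1,s1) ✓  (r1,s2) ✓  (r1,s3) ✓  (r1,s4) ✗  (r2,s1) ✗  (r2,s2) ✓  (r2,s3) ✗  (r2,s4) ✓  (r3,s2) ✓  (r3,s4) ✓  (r4,s1) ✓  (r4,s2) ✓  (r4,s3) ✗  (r4,s4) ✗
Counterexamples (restrictor pairs failing the scope): 5.

5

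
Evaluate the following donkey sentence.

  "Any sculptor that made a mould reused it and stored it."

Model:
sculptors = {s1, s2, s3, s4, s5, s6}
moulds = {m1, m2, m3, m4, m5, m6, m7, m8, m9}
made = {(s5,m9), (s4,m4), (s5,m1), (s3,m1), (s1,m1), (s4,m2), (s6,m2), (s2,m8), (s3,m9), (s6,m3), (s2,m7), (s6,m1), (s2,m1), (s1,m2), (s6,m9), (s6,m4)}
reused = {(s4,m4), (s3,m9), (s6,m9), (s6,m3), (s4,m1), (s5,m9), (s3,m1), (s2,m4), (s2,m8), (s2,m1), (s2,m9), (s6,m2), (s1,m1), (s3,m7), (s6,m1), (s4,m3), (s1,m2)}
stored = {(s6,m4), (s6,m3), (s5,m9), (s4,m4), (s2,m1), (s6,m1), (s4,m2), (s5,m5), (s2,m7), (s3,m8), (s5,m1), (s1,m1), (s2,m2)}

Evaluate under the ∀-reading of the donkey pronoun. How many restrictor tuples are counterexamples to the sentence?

10

"it" takes "a mould" as antecedent — a donkey pronoun bound across the clause boundary.
Strong reading: for every (s,m) with made(s,m), reused(s,m) ∧ stored(s,m).
Restrictor pairs: (s1,m1) ✓  (s1,m2) ✗  (s2,m1) ✓  (s2,m7) ✗  (s2,m8) ✗  (s3,m1) ✗  (s3,m9) ✗  (s4,m2) ✗  (s4,m4) ✓  (s5,m1) ✗  (s5,m9) ✓  (s6,m1) ✓  (s6,m2) ✗  (s6,m3) ✓  (s6,m4) ✗  (s6,m9) ✗
Counterexamples (restrictor pairs failing the scope): 10.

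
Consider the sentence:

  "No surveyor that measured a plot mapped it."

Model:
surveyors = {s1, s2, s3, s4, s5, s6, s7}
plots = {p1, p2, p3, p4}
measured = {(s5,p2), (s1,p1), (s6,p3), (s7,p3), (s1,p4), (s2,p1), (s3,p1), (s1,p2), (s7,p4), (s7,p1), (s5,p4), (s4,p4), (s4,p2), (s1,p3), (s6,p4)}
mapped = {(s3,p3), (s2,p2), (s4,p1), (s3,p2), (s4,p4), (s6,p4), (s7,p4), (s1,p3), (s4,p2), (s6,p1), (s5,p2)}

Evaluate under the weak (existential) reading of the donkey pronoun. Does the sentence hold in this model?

False

"it" takes "a plot" as antecedent — a donkey pronoun bound across the clause boundary.
Truth condition: for no (s,p) with measured(s,p) does mapped(s,p) hold.
Restrictor pairs — does the scope hold? (s1,p1):fails  (s1,p2):fails  (s1,p3):holds  (s1,p4):fails  (s2,p1):fails  (s3,p1):fails  (s4,p2):holds  (s4,p4):holds  (s5,p2):holds  (s5,p4):fails  (s6,p3):fails  (s6,p4):holds  (s7,p1):fails  (s7,p3):fails  (s7,p4):holds
Scope holds for 6 pair(s), so the sentence is false.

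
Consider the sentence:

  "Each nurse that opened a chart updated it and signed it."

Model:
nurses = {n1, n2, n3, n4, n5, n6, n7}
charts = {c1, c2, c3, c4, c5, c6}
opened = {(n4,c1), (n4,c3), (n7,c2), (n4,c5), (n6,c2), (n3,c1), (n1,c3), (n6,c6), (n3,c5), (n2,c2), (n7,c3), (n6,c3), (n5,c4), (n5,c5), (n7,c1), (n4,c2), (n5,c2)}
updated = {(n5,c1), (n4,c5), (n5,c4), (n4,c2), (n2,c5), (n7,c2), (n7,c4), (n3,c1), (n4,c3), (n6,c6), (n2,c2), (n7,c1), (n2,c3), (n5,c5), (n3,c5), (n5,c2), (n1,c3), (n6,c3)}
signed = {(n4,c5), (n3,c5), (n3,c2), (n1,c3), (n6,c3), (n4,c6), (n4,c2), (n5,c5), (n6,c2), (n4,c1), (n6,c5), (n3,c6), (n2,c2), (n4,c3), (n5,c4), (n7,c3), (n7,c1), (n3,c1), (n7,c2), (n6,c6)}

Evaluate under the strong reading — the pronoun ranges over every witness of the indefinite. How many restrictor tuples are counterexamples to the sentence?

4

"it" takes "a chart" as antecedent — a donkey pronoun bound across the clause boundary.
Strong reading: for every (n,c) with opened(n,c), updated(n,c) ∧ signed(n,c).
Restrictor pairs: (n1,c3) ✓  (n2,c2) ✓  (n3,c1) ✓  (n3,c5) ✓  (n4,c1) ✗  (n4,c2) ✓  (n4,c3) ✓  (n4,c5) ✓  (n5,c2) ✗  (n5,c4) ✓  (n5,c5) ✓  (n6,c2) ✗  (n6,c3) ✓  (n6,c6) ✓  (n7,c1) ✓  (n7,c2) ✓  (n7,c3) ✗
Counterexamples (restrictor pairs failing the scope): 4.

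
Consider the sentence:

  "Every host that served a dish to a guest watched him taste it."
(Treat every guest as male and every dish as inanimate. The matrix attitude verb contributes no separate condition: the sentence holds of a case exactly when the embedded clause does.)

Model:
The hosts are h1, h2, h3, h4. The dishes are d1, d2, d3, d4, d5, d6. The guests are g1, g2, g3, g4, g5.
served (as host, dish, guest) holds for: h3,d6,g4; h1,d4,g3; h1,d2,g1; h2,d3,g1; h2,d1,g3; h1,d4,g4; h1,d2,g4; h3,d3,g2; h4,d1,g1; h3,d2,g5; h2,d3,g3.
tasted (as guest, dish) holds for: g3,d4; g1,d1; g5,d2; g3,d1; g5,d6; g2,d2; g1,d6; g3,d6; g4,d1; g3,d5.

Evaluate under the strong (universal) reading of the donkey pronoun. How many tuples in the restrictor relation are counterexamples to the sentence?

7

"him" takes "a guest" as antecedent and "it" takes "a dish"; both are donkey pronouns co-varying with the restrictor.
Strong reading: for every (h,d,g) with served(h,d,g), tasted(g,d).
Restrictor triples: (h1,d2,g1)→tasted(g1,d2) ✗  (h1,d2,g4)→tasted(g4,d2) ✗  (h1,d4,g3)→tasted(g3,d4) ✓  (h1,d4,g4)→tasted(g4,d4) ✗  (h2,d1,g3)→tasted(g3,d1) ✓  (h2,d3,g1)→tasted(g1,d3) ✗  (h2,d3,g3)→tasted(g3,d3) ✗  (h3,d2,g5)→tasted(g5,d2) ✓  (h3,d3,g2)→tasted(g2,d3) ✗  (h3,d6,g4)→tasted(g4,d6) ✗  (h4,d1,g1)→tasted(g1,d1) ✓
Counterexamples (restrictor triples failing the scope): 7.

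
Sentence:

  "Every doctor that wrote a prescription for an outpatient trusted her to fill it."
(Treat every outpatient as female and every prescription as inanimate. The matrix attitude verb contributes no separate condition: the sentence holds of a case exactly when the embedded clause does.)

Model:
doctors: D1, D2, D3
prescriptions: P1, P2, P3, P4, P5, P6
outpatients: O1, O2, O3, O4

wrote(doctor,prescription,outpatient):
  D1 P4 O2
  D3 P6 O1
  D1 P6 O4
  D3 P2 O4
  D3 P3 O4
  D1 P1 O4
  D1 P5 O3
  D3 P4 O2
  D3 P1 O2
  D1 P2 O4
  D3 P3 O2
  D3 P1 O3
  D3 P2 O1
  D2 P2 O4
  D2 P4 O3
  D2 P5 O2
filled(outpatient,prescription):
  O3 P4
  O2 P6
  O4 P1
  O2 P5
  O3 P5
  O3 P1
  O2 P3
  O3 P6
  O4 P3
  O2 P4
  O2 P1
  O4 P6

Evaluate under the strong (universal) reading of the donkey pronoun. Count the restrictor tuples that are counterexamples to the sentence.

"her" takes "an outpatient" as antecedent and "it" takes "a prescription"; both are donkey pronouns co-varying with the restrictor.
Strong reading: for every (d,p,o) with wrote(d,p,o), filled(o,p).
Restrictor triples: (D1,P1,O4)→filled(O4,P1) ✓  (D1,P2,O4)→filled(O4,P2) ✗  (D1,P4,O2)→filled(O2,P4) ✓  (D1,P5,O3)→filled(O3,P5) ✓  (D1,P6,O4)→filled(O4,P6) ✓  (D2,P2,O4)→filled(O4,P2) ✗  (D2,P4,O3)→filled(O3,P4) ✓  (D2,P5,O2)→filled(O2,P5) ✓  (D3,P1,O2)→filled(O2,P1) ✓  (D3,P1,O3)→filled(O3,P1) ✓  (D3,P2,O1)→filled(O1,P2) ✗  (D3,P2,O4)→filled(O4,P2) ✗  (D3,P3,O2)→filled(O2,P3) ✓  (D3,P3,O4)→filled(O4,P3) ✓  (D3,P4,O2)→filled(O2,P4) ✓  (D3,P6,O1)→filled(O1,P6) ✗
Counterexamples (restrictor triples failing the scope): 5.

5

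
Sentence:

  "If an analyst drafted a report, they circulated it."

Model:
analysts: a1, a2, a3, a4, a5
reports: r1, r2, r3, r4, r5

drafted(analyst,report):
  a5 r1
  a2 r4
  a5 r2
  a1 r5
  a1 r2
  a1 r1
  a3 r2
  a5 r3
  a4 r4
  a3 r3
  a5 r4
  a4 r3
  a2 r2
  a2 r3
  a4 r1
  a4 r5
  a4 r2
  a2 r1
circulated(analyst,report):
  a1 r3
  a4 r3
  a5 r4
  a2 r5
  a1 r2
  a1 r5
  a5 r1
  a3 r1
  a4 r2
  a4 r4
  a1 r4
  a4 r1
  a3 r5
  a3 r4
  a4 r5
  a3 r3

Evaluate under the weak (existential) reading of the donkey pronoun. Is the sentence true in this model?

"it" takes "a report" as antecedent — a donkey pronoun bound across the clause boundary.
Weak reading: every analyst a with some drafted-report has at least one drafted-report r such that circulated(a,r).
Per analyst: a1:✓  a2:✗  a3:✓  a4:✓  a5:✓
a2 has no witness among its drafted-reports.

False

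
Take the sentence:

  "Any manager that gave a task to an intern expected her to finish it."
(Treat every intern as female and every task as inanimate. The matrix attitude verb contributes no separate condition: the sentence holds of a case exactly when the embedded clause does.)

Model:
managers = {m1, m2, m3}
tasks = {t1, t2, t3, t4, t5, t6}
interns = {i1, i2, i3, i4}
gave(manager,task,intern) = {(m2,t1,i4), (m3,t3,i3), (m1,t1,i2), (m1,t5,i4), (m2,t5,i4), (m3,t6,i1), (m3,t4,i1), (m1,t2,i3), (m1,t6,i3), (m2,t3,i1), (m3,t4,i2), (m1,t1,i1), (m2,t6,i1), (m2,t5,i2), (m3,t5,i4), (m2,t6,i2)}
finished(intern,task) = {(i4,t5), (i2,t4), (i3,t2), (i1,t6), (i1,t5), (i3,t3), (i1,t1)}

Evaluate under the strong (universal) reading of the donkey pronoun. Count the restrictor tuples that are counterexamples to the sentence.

"her" takes "an intern" as antecedent and "it" takes "a task"; both are donkey pronouns co-varying with the restrictor.
Strong reading: for every (m,t,i) with gave(m,t,i), finished(i,t).
Restrictor triples: (m1,t1,i1)→finished(i1,t1) ✓  (m1,t1,i2)→finished(i2,t1) ✗  (m1,t2,i3)→finished(i3,t2) ✓  (m1,t5,i4)→finished(i4,t5) ✓  (m1,t6,i3)→finished(i3,t6) ✗  (m2,t1,i4)→finished(i4,t1) ✗  (m2,t3,i1)→finished(i1,t3) ✗  (m2,t5,i2)→finished(i2,t5) ✗  (m2,t5,i4)→finished(i4,t5) ✓  (m2,t6,i1)→finished(i1,t6) ✓  (m2,t6,i2)→finished(i2,t6) ✗  (m3,t3,i3)→finished(i3,t3) ✓  (m3,t4,i1)→finished(i1,t4) ✗  (m3,t4,i2)→finished(i2,t4) ✓  (m3,t5,i4)→finished(i4,t5) ✓  (m3,t6,i1)→finished(i1,t6) ✓
Counterexamples (restrictor triples failing the scope): 7.

7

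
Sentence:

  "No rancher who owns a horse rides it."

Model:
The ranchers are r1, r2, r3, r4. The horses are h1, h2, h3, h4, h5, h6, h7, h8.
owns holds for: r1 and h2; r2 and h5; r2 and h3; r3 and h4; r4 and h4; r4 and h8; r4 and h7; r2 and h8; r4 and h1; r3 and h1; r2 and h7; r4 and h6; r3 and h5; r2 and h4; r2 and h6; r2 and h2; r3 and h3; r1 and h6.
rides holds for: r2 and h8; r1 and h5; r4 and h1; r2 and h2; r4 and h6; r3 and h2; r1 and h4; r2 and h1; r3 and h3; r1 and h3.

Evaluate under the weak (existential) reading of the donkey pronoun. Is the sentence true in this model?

"it" takes "a horse" as antecedent — a donkey pronoun bound across the clause boundary.
Truth condition: for no (r,h) with owns(r,h) does rides(r,h) hold.
Restrictor pairs — does the scope hold? (r1,h2):fails  (r1,h6):fails  (r2,h2):holds  (r2,h3):fails  (r2,h4):fails  (r2,h5):fails  (r2,h6):fails  (r2,h7):fails  (r2,h8):holds  (r3,h1):fails  (r3,h3):holds  (r3,h4):fails  (r3,h5):fails  (r4,h1):holds  (r4,h4):fails  (r4,h6):holds  (r4,h7):fails  (r4,h8):fails
Scope holds for 5 pair(s), so the sentence is false.

False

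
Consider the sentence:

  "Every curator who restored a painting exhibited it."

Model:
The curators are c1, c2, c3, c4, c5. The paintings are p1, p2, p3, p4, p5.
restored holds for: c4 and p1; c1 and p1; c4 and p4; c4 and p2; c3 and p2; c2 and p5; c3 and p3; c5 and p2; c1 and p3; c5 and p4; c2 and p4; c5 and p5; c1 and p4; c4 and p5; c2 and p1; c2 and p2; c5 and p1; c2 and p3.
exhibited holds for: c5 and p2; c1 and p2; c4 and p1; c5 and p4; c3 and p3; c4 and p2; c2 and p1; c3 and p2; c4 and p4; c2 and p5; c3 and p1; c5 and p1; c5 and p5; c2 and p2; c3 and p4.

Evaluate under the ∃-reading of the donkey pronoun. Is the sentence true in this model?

False

"it" takes "a painting" as antecedent — a donkey pronoun bound across the clause boundary.
Weak reading: every curator c with some restored-painting has at least one restored-painting p such that exhibited(c,p).
Per curator: c1:✗  c2:✓  c3:✓  c4:✓  c5:✓
c1 has no witness among its restored-paintings.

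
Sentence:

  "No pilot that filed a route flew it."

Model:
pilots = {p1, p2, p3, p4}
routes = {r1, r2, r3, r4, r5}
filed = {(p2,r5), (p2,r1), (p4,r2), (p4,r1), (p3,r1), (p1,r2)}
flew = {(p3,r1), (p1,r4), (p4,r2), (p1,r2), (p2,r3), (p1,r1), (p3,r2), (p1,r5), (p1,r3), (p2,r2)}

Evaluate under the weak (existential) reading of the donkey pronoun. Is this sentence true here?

"it" takes "a route" as antecedent — a donkey pronoun bound across the clause boundary.
Truth condition: for no (p,r) with filed(p,r) does flew(p,r) hold.
Restrictor pairs — does the scope hold? (p1,r2):holds  (p2,r1):fails  (p2,r5):fails  (p3,r1):holds  (p4,r1):fails  (p4,r2):holds
Scope holds for 3 pair(s), so the sentence is false.

False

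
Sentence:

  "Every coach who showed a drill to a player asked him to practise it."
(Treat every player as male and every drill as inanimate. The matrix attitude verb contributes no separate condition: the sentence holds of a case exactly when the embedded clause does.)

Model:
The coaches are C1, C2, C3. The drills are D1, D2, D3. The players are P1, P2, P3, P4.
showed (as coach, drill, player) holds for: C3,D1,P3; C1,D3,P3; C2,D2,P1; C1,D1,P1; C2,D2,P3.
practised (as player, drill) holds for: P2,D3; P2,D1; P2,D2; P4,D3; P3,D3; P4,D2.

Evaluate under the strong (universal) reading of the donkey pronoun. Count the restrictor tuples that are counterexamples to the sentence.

4

"him" takes "a player" as antecedent and "it" takes "a drill"; both are donkey pronouns co-varying with the restrictor.
Strong reading: for every (c,d,p) with showed(c,d,p), practised(p,d).
Restrictor triples: (C1,D1,P1)→practised(P1,D1) ✗  (C1,D3,P3)→practised(P3,D3) ✓  (C2,D2,P1)→practised(P1,D2) ✗  (C2,D2,P3)→practised(P3,D2) ✗  (C3,D1,P3)→practised(P3,D1) ✗
Counterexamples (restrictor triples failing the scope): 4.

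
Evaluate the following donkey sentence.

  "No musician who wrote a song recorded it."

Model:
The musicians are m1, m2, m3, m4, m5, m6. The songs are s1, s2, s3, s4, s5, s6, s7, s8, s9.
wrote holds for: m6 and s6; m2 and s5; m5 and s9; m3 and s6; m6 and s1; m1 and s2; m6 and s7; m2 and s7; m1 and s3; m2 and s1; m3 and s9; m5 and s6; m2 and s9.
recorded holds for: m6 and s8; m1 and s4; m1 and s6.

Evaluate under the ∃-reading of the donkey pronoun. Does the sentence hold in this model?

"it" takes "a song" as antecedent — a donkey pronoun bound across the clause boundary.
Truth condition: for no (m,s) with wrote(m,s) does recorded(m,s) hold.
Restrictor pairs — does the scope hold? (m1,s2):fails  (m1,s3):fails  (m2,s1):fails  (m2,s5):fails  (m2,s7):fails  (m2,s9):fails  (m3,s6):fails  (m3,s9):fails  (m5,s6):fails  (m5,s9):fails  (m6,s1):fails  (m6,s6):fails  (m6,s7):fails
Scope holds for no restrictor pair, so the sentence is true.

True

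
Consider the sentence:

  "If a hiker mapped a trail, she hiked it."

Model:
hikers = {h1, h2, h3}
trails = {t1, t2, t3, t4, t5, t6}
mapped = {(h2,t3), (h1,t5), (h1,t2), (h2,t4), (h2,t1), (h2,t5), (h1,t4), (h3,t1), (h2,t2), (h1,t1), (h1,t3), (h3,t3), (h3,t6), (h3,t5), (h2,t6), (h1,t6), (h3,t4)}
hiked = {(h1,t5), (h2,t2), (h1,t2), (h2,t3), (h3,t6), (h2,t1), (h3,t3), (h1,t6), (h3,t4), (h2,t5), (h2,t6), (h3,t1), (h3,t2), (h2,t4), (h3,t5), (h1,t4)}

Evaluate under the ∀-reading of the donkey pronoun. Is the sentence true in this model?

"it" takes "a trail" as antecedent — a donkey pronoun bound across the clause boundary.
Strong reading: for every (h,t) with mapped(h,t), hiked(h,t).
Restrictor pairs: (h1,t1) ✗  (h1,t2) ✓  (h1,t3) ✗  (h1,t4) ✓  (h1,t5) ✓  (h1,t6) ✓  (h2,t1) ✓  (h2,t2) ✓  (h2,t3) ✓  (h2,t4) ✓  (h2,t5) ✓  (h2,t6) ✓  (h3,t1) ✓  (h3,t3) ✓  (h3,t4) ✓  (h3,t5) ✓  (h3,t6) ✓
Counterexample: (h1,t1) is in mapped but fails the scope.

False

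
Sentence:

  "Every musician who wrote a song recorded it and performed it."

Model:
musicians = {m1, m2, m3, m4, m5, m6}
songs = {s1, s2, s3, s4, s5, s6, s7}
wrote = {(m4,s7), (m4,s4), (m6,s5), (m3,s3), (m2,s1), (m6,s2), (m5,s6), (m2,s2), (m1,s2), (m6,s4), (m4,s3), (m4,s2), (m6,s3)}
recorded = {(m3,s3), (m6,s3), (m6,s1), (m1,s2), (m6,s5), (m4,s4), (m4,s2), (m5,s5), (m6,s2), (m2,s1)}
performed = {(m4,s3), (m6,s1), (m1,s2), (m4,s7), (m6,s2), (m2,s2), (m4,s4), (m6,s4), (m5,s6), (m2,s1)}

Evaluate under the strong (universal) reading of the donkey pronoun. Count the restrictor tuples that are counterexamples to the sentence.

9

"it" takes "a song" as antecedent — a donkey pronoun bound across the clause boundary.
Strong reading: for every (m,s) with wrote(m,s), recorded(m,s) ∧ performed(m,s).
Restrictor pairs: (m1,s2) ✓  (m2,s1) ✓  (m2,s2) ✗  (m3,s3) ✗  (m4,s2) ✗  (m4,s3) ✗  (m4,s4) ✓  (m4,s7) ✗  (m5,s6) ✗  (m6,s2) ✓  (m6,s3) ✗  (m6,s4) ✗  (m6,s5) ✗
Counterexamples (restrictor pairs failing the scope): 9.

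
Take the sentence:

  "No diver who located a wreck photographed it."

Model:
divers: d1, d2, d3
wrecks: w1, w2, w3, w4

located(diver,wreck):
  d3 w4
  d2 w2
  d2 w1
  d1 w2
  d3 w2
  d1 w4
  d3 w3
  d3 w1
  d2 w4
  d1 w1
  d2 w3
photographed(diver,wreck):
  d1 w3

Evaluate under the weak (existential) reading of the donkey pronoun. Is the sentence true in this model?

True

"it" takes "a wreck" as antecedent — a donkey pronoun bound across the clause boundary.
Truth condition: for no (d,w) with located(d,w) does photographed(d,w) hold.
Restrictor pairs — does the scope hold? (d1,w1):fails  (d1,w2):fails  (d1,w4):fails  (d2,w1):fails  (d2,w2):fails  (d2,w3):fails  (d2,w4):fails  (d3,w1):fails  (d3,w2):fails  (d3,w3):fails  (d3,w4):fails
Scope holds for no restrictor pair, so the sentence is true.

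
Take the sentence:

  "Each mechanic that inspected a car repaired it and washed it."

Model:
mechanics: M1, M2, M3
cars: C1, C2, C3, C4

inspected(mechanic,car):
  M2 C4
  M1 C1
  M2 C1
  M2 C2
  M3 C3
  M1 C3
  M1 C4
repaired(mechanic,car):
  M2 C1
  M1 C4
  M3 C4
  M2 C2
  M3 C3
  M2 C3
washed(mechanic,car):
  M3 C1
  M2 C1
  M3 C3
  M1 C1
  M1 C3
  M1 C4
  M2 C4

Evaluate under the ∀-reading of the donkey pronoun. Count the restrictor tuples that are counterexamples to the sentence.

"it" takes "a car" as antecedent — a donkey pronoun bound across the clause boundary.
Strong reading: for every (m,c) with inspected(m,c), repaired(m,c) ∧ washed(m,c).
Restrictor pairs: (M1,C1) ✗  (M1,C3) ✗  (M1,C4) ✓  (M2,C1) ✓  (M2,C2) ✗  (M2,C4) ✗  (M3,C3) ✓
Counterexamples (restrictor pairs failing the scope): 4.

4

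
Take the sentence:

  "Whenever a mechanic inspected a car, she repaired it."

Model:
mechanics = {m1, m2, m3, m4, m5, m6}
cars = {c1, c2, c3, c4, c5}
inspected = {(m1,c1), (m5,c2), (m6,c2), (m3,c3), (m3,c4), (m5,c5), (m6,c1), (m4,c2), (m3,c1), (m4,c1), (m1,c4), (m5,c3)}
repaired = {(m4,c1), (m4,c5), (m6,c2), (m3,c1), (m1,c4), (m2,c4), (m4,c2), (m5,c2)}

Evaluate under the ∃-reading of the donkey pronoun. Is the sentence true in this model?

"it" takes "a car" as antecedent — a donkey pronoun bound across the clause boundary.
Weak reading: every mechanic m with some inspected-car has at least one inspected-car c such that repaired(m,c).
Per mechanic: m1:✓  m3:✓  m4:✓  m5:✓  m6:✓
Every mechanic in the restrictor has a witness.

True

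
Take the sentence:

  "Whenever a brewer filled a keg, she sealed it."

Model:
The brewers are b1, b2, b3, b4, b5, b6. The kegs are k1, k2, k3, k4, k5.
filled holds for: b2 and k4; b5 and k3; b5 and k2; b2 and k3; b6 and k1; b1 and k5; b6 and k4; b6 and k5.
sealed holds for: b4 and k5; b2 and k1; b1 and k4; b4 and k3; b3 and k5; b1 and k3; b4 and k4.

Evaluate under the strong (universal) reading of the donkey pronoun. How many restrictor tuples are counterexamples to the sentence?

8

"it" takes "a keg" as antecedent — a donkey pronoun bound across the clause boundary.
Strong reading: for every (b,k) with filled(b,k), sealed(b,k).
Restrictor pairs: (b1,k5) ✗  (b2,k3) ✗  (b2,k4) ✗  (b5,k2) ✗  (b5,k3) ✗  (b6,k1) ✗  (b6,k4) ✗  (b6,k5) ✗
Counterexamples (restrictor pairs failing the scope): 8.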